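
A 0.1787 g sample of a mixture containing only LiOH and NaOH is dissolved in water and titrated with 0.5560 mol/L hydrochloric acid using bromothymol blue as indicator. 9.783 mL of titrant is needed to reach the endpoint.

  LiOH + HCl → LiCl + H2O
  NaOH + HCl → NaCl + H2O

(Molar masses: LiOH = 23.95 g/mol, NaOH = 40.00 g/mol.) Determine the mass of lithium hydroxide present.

n(HCl) = 0.009783 × 0.5560 = 5.439 × 10^-3 mol
Let x = n(LiOH), y = n(NaOH).
Titrant: 1x + 1y = 5.439 × 10^-3;  mass: 23.95x + 40.00y = 0.1787
Solving, x = 2.422 × 10^-3 mol, y = 3.017 × 10^-3 mol
mass of LiOH = 2.422 × 10^-3 × 23.95 = 0.05801 g

0.05801 g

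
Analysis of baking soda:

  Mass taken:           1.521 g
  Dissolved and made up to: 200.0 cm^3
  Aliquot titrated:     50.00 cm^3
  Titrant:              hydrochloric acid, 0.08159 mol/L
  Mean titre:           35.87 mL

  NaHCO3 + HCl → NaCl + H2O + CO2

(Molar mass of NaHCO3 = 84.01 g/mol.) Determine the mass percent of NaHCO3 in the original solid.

64.66 %

n(HCl) per titration = 0.03587 × 0.08159 = 2.927 × 10^-3 mol
n(NaHCO3) in each aliquot = 2.927 × 10^-3 mol (1:1 ratio)
n(NaHCO3) in the whole flask = 2.927 × 10^-3 × 200.0/50.00 = 0.01171 mol
mass of NaHCO3 = 0.01171 × 84.01 = 0.9835 g
% NaHCO3 = 0.9835 / 1.521 × 100 = 64.66 %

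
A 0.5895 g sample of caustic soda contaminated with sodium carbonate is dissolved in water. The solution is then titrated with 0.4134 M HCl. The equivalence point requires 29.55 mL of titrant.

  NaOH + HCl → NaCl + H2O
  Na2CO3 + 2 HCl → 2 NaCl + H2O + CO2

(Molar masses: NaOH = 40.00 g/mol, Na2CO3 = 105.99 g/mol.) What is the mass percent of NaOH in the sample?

n(HCl) = 0.02955 × 0.4134 = 0.01222 mol
Let x = n(NaOH), y = n(Na2CO3).
Titrant: 1x + 2y = 0.01222;  mass: 40.00x + 105.99y = 0.5895
Solving, x = 4.454 × 10^-3 mol, y = 3.881 × 10^-3 mol
mass of NaOH = 4.454 × 10^-3 × 40.00 = 0.1782 g
% NaOH = 0.1782 / 0.5895 × 100 = 30.23 %

30.23 %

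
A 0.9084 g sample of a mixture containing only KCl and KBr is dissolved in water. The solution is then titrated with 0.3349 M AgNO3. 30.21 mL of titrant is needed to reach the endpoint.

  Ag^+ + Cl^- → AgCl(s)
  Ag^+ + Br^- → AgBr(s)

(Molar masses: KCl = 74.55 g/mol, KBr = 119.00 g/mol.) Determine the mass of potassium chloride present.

0.4957 g

n(AgNO3) = 0.03021 × 0.3349 = 0.01012 mol
Let x = n(KCl), y = n(KBr).
Titrant: 1x + 1y = 0.01012;  mass: 74.55x + 119.00y = 0.9084
Solving, x = 6.649 × 10^-3 mol, y = 3.468 × 10^-3 mol
mass of KCl = 6.649 × 10^-3 × 74.55 = 0.4957 g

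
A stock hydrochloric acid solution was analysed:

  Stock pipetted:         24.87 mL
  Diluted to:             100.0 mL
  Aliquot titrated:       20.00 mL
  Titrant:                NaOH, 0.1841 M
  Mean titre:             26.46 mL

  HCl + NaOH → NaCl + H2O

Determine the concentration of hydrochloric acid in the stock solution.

n(NaOH) = 0.02646 × 0.1841 = 4.871 × 10^-3 mol
n(HCl) in the aliquot = 4.871 × 10^-3 mol (1:1 ratio)
[HCl]_dilute = 4.871 × 10^-3 / 0.02000 = 0.2436 mol/L
Dilution factor = 100.0 / 24.87 = 4.021
[HCl]_stock = 0.2436 × 4.021 = 0.9793 mol/L

0.9793 M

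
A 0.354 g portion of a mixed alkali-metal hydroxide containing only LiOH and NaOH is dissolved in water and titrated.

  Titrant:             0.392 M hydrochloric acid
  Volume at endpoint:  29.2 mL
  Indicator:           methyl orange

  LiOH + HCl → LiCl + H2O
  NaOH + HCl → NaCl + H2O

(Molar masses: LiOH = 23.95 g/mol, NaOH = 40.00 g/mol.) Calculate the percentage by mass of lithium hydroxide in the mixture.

n(HCl) = 0.0292 × 0.392 = 0.0114 mol
Let x = n(LiOH), y = n(NaOH).
Titrant: 1x + 1y = 0.0114;  mass: 23.95x + 40.00y = 0.354
Solving, x = 6.47 × 10^-3 mol, y = 4.98 × 10^-3 mol
mass of LiOH = 6.47 × 10^-3 × 23.95 = 0.155 g
% LiOH = 0.155 / 0.354 × 100 = 43.8 %

43.8 %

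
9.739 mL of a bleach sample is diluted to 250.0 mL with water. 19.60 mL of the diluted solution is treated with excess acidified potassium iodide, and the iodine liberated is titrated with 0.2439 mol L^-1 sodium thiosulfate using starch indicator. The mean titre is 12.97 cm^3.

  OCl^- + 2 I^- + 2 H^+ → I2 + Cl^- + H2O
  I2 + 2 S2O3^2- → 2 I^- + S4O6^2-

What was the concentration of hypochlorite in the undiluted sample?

2.072 mol/L

n(S2O3^2-) = 0.01297 × 0.2439 = 3.163 × 10^-3 mol
n(I2) = n(S2O3^2-)/2 = 1.582 × 10^-3 mol
n(OCl^-) in the aliquot = 1.582 × 10^-3 mol (1:1 ratio)
[OCl^-]_dilute = 1.582 × 10^-3 / 0.01960 = 0.08070 mol/L
[OCl^-]_original = 0.08070 × 250.0/9.739 = 2.072 mol/L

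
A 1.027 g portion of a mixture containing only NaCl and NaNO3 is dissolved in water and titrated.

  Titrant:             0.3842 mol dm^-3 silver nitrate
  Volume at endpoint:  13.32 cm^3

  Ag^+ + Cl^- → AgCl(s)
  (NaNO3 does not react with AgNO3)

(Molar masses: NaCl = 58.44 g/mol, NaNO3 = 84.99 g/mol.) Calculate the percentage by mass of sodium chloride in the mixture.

n(AgNO3) = 0.01332 × 0.3842 = 5.118 × 10^-3 mol
Let x = n(NaCl), y = n(NaNO3).
Titrant: 1x = 5.118 × 10^-3;  mass: 58.44x + 84.99y = 1.027
Solving, x = 5.118 × 10^-3 mol, y = 8.565 × 10^-3 mol
mass of NaCl = 5.118 × 10^-3 × 58.44 = 0.2991 g
% NaCl = 0.2991 / 1.027 × 100 = 29.12 %

29.12 %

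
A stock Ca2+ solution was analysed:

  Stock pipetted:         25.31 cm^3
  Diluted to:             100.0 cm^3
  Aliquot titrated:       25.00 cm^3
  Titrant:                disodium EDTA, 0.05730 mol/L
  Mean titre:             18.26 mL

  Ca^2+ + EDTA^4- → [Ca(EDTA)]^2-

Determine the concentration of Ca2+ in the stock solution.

0.1654 mol/L

n(EDTA) = 0.01826 × 0.05730 = 1.046 × 10^-3 mol
n(Ca2+) in the aliquot = 1.046 × 10^-3 mol (1:1 ratio)
[Ca2+]_dilute = 1.046 × 10^-3 / 0.02500 = 0.04185 mol/L
Dilution factor = 100.0 / 25.31 = 3.951
[Ca2+]_stock = 0.04185 × 3.951 = 0.1654 mol/L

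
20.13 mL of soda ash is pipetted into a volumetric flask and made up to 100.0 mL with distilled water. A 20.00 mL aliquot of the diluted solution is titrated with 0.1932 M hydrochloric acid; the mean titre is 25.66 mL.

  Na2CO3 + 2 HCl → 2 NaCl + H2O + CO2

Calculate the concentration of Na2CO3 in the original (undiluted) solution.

0.6157 M

n(HCl) = 0.02566 × 0.1932 = 4.958 × 10^-3 mol
From the 1:2 ratio, n(Na2CO3) in the aliquot = 1/2 × 4.958 × 10^-3 = 2.479 × 10^-3 mol
[Na2CO3]_dilute = 2.479 × 10^-3 / 0.02000 = 0.1239 mol/L
Dilution factor = 100.0 / 20.13 = 4.968
[Na2CO3]_stock = 0.1239 × 4.968 = 0.6157 mol/L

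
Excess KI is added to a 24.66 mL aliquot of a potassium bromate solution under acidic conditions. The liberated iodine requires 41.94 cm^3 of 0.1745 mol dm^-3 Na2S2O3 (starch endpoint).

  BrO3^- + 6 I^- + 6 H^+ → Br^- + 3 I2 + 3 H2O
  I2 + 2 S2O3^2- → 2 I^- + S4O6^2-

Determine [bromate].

n(S2O3^2-) = 0.04194 × 0.1745 = 7.319 × 10^-3 mol
n(I2) = n(S2O3^2-)/2 = 3.659 × 10^-3 mol
From the 1:3 ratio, n(BrO3^-) in the aliquot = 1/3 × 3.659 × 10^-3 = 1.220 × 10^-3 mol
[BrO3^-] = 1.220 × 10^-3 / 0.02466 = 0.04946 mol/L

0.04946 mol/L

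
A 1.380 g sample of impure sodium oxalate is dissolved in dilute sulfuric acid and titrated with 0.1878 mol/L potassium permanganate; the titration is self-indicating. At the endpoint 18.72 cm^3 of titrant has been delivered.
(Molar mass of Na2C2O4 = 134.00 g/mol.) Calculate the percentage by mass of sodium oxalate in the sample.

85.34 %

2 MnO4^- + 5 C2O4^2- + 16 H^+ → 2 Mn^2+ + 10 CO2 + 8 H2O
n(KMnO4) = 0.01872 L × 0.1878 mol/L = 3.516 × 10^-3 mol
From the 5:2 ratio, n(Na2C2O4) = 5/2 × 3.516 × 10^-3 = 8.789 × 10^-3 mol
mass of Na2C2O4 = 8.789 × 10^-3 × 134.00 g/mol = 1.178 g
% Na2C2O4 = 1.178 / 1.380 × 100 = 85.34 %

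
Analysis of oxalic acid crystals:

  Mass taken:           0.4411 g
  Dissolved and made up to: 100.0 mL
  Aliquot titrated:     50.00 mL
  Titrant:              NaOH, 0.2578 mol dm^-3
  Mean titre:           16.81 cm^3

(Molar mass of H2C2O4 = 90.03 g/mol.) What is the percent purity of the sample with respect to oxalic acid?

88.45 %

H2C2O4 + 2 NaOH → Na2C2O4 + 2 H2O
n(NaOH) per titration = 0.01681 × 0.2578 = 4.334 × 10^-3 mol
From the 1:2 ratio, n(H2C2O4) in each aliquot = 1/2 × 4.334 × 10^-3 = 2.167 × 10^-3 mol
n(H2C2O4) in the whole flask = 2.167 × 10^-3 × 100.0/50.00 = 4.334 × 10^-3 mol
mass of H2C2O4 = 4.334 × 10^-3 × 90.03 = 0.3902 g
% H2C2O4 = 0.3902 / 0.4411 × 100 = 88.45 %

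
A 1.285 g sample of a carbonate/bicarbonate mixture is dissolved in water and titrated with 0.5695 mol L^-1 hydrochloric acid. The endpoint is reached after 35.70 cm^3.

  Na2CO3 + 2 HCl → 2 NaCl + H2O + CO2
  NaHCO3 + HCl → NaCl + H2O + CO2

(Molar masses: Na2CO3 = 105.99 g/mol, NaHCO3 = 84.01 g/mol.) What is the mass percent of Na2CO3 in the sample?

n(HCl) = 0.03570 × 0.5695 = 0.02033 mol
Let x = n(Na2CO3), y = n(NaHCO3).
Titrant: 2x + 1y = 0.02033;  mass: 105.99x + 84.01y = 1.285
Solving, x = 6.820 × 10^-3 mol, y = 6.692 × 10^-3 mol
mass of Na2CO3 = 6.820 × 10^-3 × 105.99 = 0.7228 g
% Na2CO3 = 0.7228 / 1.285 × 100 = 56.25 %

56.25 %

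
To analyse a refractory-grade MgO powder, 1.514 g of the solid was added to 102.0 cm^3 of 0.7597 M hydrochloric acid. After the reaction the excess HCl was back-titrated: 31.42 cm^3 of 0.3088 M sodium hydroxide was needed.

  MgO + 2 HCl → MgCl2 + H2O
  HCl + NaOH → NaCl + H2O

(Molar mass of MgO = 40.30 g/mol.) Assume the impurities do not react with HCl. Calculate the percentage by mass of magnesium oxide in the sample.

n(HCl) added = 0.1020 × 0.7597 = 0.07749 mol
n(NaOH) used in back-titration = 0.03142 × 0.3088 = 9.702 × 10^-3 mol
n(HCl) left over = 9.702 × 10^-3 mol (1:1 ratio)
n(HCl) consumed by analyte = 0.07749 − 9.702 × 10^-3 = 0.06779 mol
From the 1:2 ratio, n(MgO) = 1/2 × 0.06779 = 0.03389 mol
mass of MgO = 0.03389 × 40.30 = 1.366 g
% MgO = 1.366 / 1.514 × 100 = 90.22 %

90.22 %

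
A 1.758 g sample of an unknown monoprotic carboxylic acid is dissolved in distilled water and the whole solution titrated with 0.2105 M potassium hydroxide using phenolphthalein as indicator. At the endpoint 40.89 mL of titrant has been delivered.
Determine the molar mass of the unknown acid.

204.2 g/mol

n(KOH) = 0.04089 L × 0.2105 mol/L = 8.607 × 10^-3 mol
n(HA) = 8.607 × 10^-3 mol (1:1 ratio)
M = m / n = 1.758 g / 8.607 × 10^-3 mol = 204.2 g/mol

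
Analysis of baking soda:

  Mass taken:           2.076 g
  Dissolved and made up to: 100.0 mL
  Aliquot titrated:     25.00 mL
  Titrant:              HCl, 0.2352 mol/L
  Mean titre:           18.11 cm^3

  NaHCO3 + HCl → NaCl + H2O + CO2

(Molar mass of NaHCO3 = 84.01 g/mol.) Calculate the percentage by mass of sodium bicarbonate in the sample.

n(HCl) per titration = 0.01811 × 0.2352 = 4.259 × 10^-3 mol
n(NaHCO3) in each aliquot = 4.259 × 10^-3 mol (1:1 ratio)
n(NaHCO3) in the whole flask = 4.259 × 10^-3 × 100.0/25.00 = 0.01704 mol
mass of NaHCO3 = 0.01704 × 84.01 = 1.431 g
% NaHCO3 = 1.431 / 2.076 × 100 = 68.95 %

68.95 %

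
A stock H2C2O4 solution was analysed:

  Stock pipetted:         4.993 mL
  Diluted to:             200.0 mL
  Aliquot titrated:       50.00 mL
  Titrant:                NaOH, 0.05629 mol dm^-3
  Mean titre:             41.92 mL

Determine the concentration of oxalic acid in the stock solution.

0.9452 mol/L

H2C2O4 + 2 NaOH → Na2C2O4 + 2 H2O
n(NaOH) = 0.04192 × 0.05629 = 2.360 × 10^-3 mol
From the 1:2 ratio, n(H2C2O4) in the aliquot = 1/2 × 2.360 × 10^-3 = 1.180 × 10^-3 mol
[H2C2O4]_dilute = 1.180 × 10^-3 / 0.05000 = 0.02360 mol/L
Dilution factor = 200.0 / 4.993 = 40.06
[H2C2O4]_stock = 0.02360 × 40.06 = 0.9452 mol/L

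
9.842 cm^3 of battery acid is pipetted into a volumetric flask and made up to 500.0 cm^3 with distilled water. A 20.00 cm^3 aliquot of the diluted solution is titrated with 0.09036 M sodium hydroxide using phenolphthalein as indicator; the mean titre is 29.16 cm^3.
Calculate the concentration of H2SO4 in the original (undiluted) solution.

H2SO4 + 2 NaOH → Na2SO4 + 2 H2O
n(NaOH) = 0.02916 × 0.09036 = 2.635 × 10^-3 mol
From the 1:2 ratio, n(H2SO4) in the aliquot = 1/2 × 2.635 × 10^-3 = 1.317 × 10^-3 mol
[H2SO4]_dilute = 1.317 × 10^-3 / 0.02000 = 0.06587 mol/L
Dilution factor = 500.0 / 9.842 = 50.80
[H2SO4]_stock = 0.06587 × 50.80 = 3.346 mol/L

3.346 M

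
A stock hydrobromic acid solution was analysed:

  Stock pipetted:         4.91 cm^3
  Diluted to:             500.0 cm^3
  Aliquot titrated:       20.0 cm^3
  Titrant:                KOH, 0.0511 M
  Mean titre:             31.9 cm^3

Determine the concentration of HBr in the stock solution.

HBr + KOH → KBr + H2O
n(KOH) = 0.0319 × 0.0511 = 1.63 × 10^-3 mol
n(HBr) in the aliquot = 1.63 × 10^-3 mol (1:1 ratio)
[HBr]_dilute = 1.63 × 10^-3 / 0.0200 = 0.0815 mol/L
Dilution factor = 500.0 / 4.91 = 101.8
[HBr]_stock = 0.0815 × 101.8 = 8.30 mol/L

8.30 M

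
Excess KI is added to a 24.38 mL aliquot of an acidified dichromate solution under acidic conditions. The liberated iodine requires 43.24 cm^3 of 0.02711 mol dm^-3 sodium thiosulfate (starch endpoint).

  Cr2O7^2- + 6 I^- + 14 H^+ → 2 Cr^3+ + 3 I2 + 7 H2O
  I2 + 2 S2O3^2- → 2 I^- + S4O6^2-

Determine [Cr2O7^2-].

0.008014 mol/L

n(S2O3^2-) = 0.04324 × 0.02711 = 1.172 × 10^-3 mol
n(I2) = n(S2O3^2-)/2 = 5.861 × 10^-4 mol
From the 1:3 ratio, n(Cr2O7^2-) in the aliquot = 1/3 × 5.861 × 10^-4 = 1.954 × 10^-4 mol
[Cr2O7^2-] = 1.954 × 10^-4 / 0.02438 = 0.008014 mol/L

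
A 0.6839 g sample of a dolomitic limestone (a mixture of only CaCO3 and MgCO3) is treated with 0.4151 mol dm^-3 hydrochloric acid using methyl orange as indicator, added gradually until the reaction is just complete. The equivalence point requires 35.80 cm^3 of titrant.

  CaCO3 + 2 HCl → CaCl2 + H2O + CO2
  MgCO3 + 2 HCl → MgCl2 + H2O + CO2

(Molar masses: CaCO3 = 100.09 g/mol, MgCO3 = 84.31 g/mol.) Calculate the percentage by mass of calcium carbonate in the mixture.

n(HCl) = 0.03580 × 0.4151 = 0.01486 mol
Let x = n(CaCO3), y = n(MgCO3).
Titrant: 2x + 2y = 0.01486;  mass: 100.09x + 84.31y = 0.6839
Solving, x = 3.641 × 10^-3 mol, y = 3.789 × 10^-3 mol
mass of CaCO3 = 3.641 × 10^-3 × 100.09 = 0.3644 g
% CaCO3 = 0.3644 / 0.6839 × 100 = 53.28 %

53.28 %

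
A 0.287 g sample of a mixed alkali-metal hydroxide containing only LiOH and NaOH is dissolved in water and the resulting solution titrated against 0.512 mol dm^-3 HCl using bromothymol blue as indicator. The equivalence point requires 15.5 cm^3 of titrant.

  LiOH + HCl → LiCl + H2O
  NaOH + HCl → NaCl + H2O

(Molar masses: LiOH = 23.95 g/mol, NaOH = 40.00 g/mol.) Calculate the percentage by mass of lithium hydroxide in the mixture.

15.8 %

n(HCl) = 0.0155 × 0.512 = 7.94 × 10^-3 mol
Let x = n(LiOH), y = n(NaOH).
Titrant: 1x + 1y = 7.94 × 10^-3;  mass: 23.95x + 40.00y = 0.287
Solving, x = 1.90 × 10^-3 mol, y = 6.04 × 10^-3 mol
mass of LiOH = 1.90 × 10^-3 × 23.95 = 0.0454 g
% LiOH = 0.0454 / 0.287 × 100 = 15.8 %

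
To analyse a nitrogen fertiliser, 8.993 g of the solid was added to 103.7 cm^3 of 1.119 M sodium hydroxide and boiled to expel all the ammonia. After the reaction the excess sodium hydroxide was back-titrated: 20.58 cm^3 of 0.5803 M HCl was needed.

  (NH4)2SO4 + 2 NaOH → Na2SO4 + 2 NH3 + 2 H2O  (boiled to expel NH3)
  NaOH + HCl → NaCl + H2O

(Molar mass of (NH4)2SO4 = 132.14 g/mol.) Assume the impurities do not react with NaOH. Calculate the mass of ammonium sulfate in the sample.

6.878 g

n(NaOH) added = 0.1037 × 1.119 = 0.1160 mol
n(HCl) used in back-titration = 0.02058 × 0.5803 = 0.01194 mol
n(NaOH) left over = 0.01194 mol (1:1 ratio)
n(NaOH) consumed by analyte = 0.1160 − 0.01194 = 0.1041 mol
From the 1:2 ratio, n((NH4)2SO4) = 1/2 × 0.1041 = 0.05205 mol
mass of (NH4)2SO4 = 0.05205 × 132.14 = 6.878 g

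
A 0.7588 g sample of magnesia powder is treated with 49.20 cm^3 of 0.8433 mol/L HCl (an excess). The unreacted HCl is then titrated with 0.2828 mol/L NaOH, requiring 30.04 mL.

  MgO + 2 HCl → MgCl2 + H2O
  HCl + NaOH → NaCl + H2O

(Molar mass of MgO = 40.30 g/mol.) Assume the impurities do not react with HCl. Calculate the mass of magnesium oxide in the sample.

n(HCl) added = 0.04920 × 0.8433 = 0.04149 mol
n(NaOH) used in back-titration = 0.03004 × 0.2828 = 8.495 × 10^-3 mol
n(HCl) left over = 8.495 × 10^-3 mol (1:1 ratio)
n(HCl) consumed by analyte = 0.04149 − 8.495 × 10^-3 = 0.03300 mol
From the 1:2 ratio, n(MgO) = 1/2 × 0.03300 = 0.01650 mol
mass of MgO = 0.01650 × 40.30 = 0.6649 g

0.6649 g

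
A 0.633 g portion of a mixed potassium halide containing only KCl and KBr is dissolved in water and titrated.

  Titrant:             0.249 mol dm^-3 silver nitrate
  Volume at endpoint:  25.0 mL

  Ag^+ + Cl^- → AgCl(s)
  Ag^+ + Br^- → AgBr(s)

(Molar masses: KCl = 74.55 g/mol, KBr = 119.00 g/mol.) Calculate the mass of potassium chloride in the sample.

0.181 g

n(AgNO3) = 0.0250 × 0.249 = 6.22 × 10^-3 mol
Let x = n(KCl), y = n(KBr).
Titrant: 1x + 1y = 6.22 × 10^-3;  mass: 74.55x + 119.00y = 0.633
Solving, x = 2.42 × 10^-3 mol, y = 3.80 × 10^-3 mol
mass of KCl = 2.42 × 10^-3 × 74.55 = 0.181 g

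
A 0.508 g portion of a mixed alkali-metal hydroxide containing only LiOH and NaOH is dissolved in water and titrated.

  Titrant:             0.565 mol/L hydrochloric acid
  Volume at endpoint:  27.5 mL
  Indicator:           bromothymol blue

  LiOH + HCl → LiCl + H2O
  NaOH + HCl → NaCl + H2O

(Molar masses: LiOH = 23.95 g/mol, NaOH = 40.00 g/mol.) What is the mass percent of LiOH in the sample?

n(HCl) = 0.0275 × 0.565 = 0.0155 mol
Let x = n(LiOH), y = n(NaOH).
Titrant: 1x + 1y = 0.0155;  mass: 23.95x + 40.00y = 0.508
Solving, x = 7.07 × 10^-3 mol, y = 8.47 × 10^-3 mol
mass of LiOH = 7.07 × 10^-3 × 23.95 = 0.169 g
% LiOH = 0.169 / 0.508 × 100 = 33.3 %

33.3 %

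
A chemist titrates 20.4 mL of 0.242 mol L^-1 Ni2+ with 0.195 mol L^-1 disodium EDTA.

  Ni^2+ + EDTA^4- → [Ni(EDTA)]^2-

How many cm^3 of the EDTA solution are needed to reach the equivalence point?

n(Ni2+) = 0.0204 L × 0.242 mol/L = 4.94 × 10^-3 mol
n(EDTA) = 4.94 × 10^-3 mol (1:1 stoichiometry)
V(EDTA) = 4.94 × 10^-3 mol / 0.195 mol/L = 0.0253 L = 25.3 mL

25.3 mL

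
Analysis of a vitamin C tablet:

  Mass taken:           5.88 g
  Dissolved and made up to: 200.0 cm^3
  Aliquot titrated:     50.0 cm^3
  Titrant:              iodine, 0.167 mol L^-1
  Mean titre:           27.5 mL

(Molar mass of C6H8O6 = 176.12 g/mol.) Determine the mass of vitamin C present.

3.24 g

C6H8O6 + I2 → C6H6O6 + 2 HI
n(I2) per titration = 0.0275 × 0.167 = 4.59 × 10^-3 mol
n(C6H8O6) in each aliquot = 4.59 × 10^-3 mol (1:1 ratio)
n(C6H8O6) in the whole flask = 4.59 × 10^-3 × 200.0/50.0 = 0.0184 mol
mass of C6H8O6 = 0.0184 × 176.12 = 3.24 g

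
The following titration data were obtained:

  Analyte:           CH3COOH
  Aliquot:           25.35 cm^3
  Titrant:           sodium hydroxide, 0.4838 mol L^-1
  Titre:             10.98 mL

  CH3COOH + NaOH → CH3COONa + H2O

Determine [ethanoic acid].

0.2096 mol/L

n(NaOH) = 0.01098 L × 0.4838 mol/L = 5.312 × 10^-3 mol
n(CH3COOH) = 5.312 × 10^-3 mol (1:1 mole ratio)
[CH3COOH] = 5.312 × 10^-3 mol / 0.02535 L = 0.2096 mol/L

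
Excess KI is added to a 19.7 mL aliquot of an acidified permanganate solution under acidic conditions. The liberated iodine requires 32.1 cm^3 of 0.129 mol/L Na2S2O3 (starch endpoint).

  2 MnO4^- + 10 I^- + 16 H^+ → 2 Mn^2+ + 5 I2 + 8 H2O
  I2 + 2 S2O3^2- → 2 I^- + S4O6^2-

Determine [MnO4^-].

n(S2O3^2-) = 0.0321 × 0.129 = 4.14 × 10^-3 mol
n(I2) = n(S2O3^2-)/2 = 2.07 × 10^-3 mol
From the 2:5 ratio, n(MnO4^-) in the aliquot = 2/5 × 2.07 × 10^-3 = 8.28 × 10^-4 mol
[MnO4^-] = 8.28 × 10^-4 / 0.0197 = 0.0420 mol/L

0.0420 mol/L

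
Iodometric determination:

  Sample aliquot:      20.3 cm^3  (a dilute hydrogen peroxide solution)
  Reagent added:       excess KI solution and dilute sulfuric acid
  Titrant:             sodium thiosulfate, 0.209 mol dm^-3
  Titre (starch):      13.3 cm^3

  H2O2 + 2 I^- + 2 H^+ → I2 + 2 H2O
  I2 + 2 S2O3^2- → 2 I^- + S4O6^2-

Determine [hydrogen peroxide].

n(S2O3^2-) = 0.0133 × 0.209 = 2.78 × 10^-3 mol
n(I2) = n(S2O3^2-)/2 = 1.39 × 10^-3 mol
n(H2O2) in the aliquot = 1.39 × 10^-3 mol (1:1 ratio)
[H2O2] = 1.39 × 10^-3 / 0.0203 = 0.0685 mol/L

0.0685 mol/L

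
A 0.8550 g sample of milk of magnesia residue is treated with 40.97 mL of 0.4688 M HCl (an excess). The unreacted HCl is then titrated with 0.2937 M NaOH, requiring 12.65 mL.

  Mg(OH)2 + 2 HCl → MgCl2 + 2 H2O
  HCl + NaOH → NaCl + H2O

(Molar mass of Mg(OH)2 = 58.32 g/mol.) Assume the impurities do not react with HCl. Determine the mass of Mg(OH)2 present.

n(HCl) added = 0.04097 × 0.4688 = 0.01921 mol
n(NaOH) used in back-titration = 0.01265 × 0.2937 = 3.715 × 10^-3 mol
n(HCl) left over = 3.715 × 10^-3 mol (1:1 ratio)
n(HCl) consumed by analyte = 0.01921 − 3.715 × 10^-3 = 0.01549 mol
From the 1:2 ratio, n(Mg(OH)2) = 1/2 × 0.01549 = 7.746 × 10^-3 mol
mass of Mg(OH)2 = 7.746 × 10^-3 × 58.32 = 0.4517 g

0.4517 g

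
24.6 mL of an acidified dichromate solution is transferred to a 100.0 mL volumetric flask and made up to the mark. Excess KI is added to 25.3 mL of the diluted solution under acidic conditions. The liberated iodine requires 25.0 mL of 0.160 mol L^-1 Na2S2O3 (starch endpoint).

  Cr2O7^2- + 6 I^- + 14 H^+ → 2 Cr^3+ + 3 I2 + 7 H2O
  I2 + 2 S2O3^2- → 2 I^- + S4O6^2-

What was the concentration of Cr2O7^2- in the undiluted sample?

0.107 mol/L

n(S2O3^2-) = 0.0250 × 0.160 = 4.00 × 10^-3 mol
n(I2) = n(S2O3^2-)/2 = 2.00 × 10^-3 mol
From the 1:3 ratio, n(Cr2O7^2-) in the aliquot = 1/3 × 2.00 × 10^-3 = 6.67 × 10^-4 mol
[Cr2O7^2-]_dilute = 6.67 × 10^-4 / 0.0253 = 0.0264 mol/L
[Cr2O7^2-]_original = 0.0264 × 100.0/24.6 = 0.107 mol/L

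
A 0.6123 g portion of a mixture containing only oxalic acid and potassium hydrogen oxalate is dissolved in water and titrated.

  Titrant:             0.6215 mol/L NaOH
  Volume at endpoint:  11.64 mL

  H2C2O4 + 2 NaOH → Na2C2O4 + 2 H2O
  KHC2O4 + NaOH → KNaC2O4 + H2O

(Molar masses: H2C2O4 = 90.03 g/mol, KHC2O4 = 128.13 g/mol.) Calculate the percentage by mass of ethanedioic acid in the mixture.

n(NaOH) = 0.01164 × 0.6215 = 7.234 × 10^-3 mol
Let x = n(H2C2O4), y = n(KHC2O4).
Titrant: 2x + 1y = 7.234 × 10^-3;  mass: 90.03x + 128.13y = 0.6123
Solving, x = 1.893 × 10^-3 mol, y = 3.449 × 10^-3 mol
mass of H2C2O4 = 1.893 × 10^-3 × 90.03 = 0.1704 g
% H2C2O4 = 0.1704 / 0.6123 × 100 = 27.83 %

27.83 %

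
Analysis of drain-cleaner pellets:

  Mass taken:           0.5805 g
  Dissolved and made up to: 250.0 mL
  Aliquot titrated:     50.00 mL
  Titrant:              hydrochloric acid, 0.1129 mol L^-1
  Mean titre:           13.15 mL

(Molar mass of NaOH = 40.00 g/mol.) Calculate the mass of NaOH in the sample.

NaOH + HCl → NaCl + H2O
n(HCl) per titration = 0.01315 × 0.1129 = 1.485 × 10^-3 mol
n(NaOH) in each aliquot = 1.485 × 10^-3 mol (1:1 ratio)
n(NaOH) in the whole flask = 1.485 × 10^-3 × 250.0/50.00 = 7.423 × 10^-3 mol
mass of NaOH = 7.423 × 10^-3 × 40.00 = 0.2969 g

0.2969 g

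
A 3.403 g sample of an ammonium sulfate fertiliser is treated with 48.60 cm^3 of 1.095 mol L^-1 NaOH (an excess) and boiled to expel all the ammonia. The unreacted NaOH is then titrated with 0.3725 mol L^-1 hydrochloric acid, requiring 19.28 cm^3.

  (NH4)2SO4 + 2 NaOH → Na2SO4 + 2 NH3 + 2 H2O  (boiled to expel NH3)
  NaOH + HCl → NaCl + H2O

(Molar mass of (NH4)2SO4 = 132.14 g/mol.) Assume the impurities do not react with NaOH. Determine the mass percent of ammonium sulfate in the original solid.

89.38 %

n(NaOH) added = 0.04860 × 1.095 = 0.05322 mol
n(HCl) used in back-titration = 0.01928 × 0.3725 = 7.182 × 10^-3 mol
n(NaOH) left over = 7.182 × 10^-3 mol (1:1 ratio)
n(NaOH) consumed by analyte = 0.05322 − 7.182 × 10^-3 = 0.04604 mol
From the 1:2 ratio, n((NH4)2SO4) = 1/2 × 0.04604 = 0.02302 mol
mass of (NH4)2SO4 = 0.02302 × 132.14 = 3.042 g
% (NH4)2SO4 = 3.042 / 3.403 × 100 = 89.38 %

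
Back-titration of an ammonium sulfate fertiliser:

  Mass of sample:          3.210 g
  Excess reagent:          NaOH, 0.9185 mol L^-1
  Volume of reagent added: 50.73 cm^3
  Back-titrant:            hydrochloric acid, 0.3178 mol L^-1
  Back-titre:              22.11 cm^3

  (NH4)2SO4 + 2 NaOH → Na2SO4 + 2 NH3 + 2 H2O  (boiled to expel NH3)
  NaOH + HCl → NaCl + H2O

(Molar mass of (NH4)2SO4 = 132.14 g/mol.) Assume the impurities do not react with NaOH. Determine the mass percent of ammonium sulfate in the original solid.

81.44 %

n(NaOH) added = 0.05073 × 0.9185 = 0.04660 mol
n(HCl) used in back-titration = 0.02211 × 0.3178 = 7.027 × 10^-3 mol
n(NaOH) left over = 7.027 × 10^-3 mol (1:1 ratio)
n(NaOH) consumed by analyte = 0.04660 − 7.027 × 10^-3 = 0.03957 mol
From the 1:2 ratio, n((NH4)2SO4) = 1/2 × 0.03957 = 0.01978 mol
mass of (NH4)2SO4 = 0.01978 × 132.14 = 2.614 g
% (NH4)2SO4 = 2.614 / 3.210 × 100 = 81.44 %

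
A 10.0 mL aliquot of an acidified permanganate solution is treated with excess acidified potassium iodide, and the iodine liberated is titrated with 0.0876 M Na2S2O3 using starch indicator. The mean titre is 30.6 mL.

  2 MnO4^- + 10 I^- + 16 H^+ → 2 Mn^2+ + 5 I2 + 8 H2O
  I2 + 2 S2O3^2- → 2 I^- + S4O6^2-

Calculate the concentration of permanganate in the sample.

0.0536 M

n(S2O3^2-) = 0.0306 × 0.0876 = 2.68 × 10^-3 mol
n(I2) = n(S2O3^2-)/2 = 1.34 × 10^-3 mol
From the 2:5 ratio, n(MnO4^-) in the aliquot = 2/5 × 1.34 × 10^-3 = 5.36 × 10^-4 mol
[MnO4^-] = 5.36 × 10^-4 / 0.0100 = 0.0536 mol/L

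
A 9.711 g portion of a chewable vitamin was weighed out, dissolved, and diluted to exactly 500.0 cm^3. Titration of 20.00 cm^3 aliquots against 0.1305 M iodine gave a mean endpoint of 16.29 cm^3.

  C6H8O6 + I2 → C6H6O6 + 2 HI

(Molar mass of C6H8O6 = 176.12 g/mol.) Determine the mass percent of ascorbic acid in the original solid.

n(I2) per titration = 0.01629 × 0.1305 = 2.126 × 10^-3 mol
n(C6H8O6) in each aliquot = 2.126 × 10^-3 mol (1:1 ratio)
n(C6H8O6) in the whole flask = 2.126 × 10^-3 × 500.0/20.00 = 0.05315 mol
mass of C6H8O6 = 0.05315 × 176.12 = 9.360 g
% C6H8O6 = 9.360 / 9.711 × 100 = 96.39 %

96.39 %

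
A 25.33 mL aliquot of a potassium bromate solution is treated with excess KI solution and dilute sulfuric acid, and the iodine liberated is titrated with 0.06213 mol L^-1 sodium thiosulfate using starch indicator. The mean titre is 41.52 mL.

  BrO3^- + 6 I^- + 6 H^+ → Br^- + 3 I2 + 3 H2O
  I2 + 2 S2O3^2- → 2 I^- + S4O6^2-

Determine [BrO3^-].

0.01697 mol/L

n(S2O3^2-) = 0.04152 × 0.06213 = 2.580 × 10^-3 mol
n(I2) = n(S2O3^2-)/2 = 1.290 × 10^-3 mol
From the 1:3 ratio, n(BrO3^-) in the aliquot = 1/3 × 1.290 × 10^-3 = 4.299 × 10^-4 mol
[BrO3^-] = 4.299 × 10^-4 / 0.02533 = 0.01697 mol/L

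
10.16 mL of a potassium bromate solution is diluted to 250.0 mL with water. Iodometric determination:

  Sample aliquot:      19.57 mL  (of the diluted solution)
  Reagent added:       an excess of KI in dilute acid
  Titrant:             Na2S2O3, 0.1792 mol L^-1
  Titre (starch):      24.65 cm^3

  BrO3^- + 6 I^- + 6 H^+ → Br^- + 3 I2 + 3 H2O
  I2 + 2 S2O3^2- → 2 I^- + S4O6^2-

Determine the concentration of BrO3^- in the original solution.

0.9257 mol/L

n(S2O3^2-) = 0.02465 × 0.1792 = 4.417 × 10^-3 mol
n(I2) = n(S2O3^2-)/2 = 2.209 × 10^-3 mol
From the 1:3 ratio, n(BrO3^-) in the aliquot = 1/3 × 2.209 × 10^-3 = 7.362 × 10^-4 mol
[BrO3^-]_dilute = 7.362 × 10^-4 / 0.01957 = 0.03762 mol/L
[BrO3^-]_original = 0.03762 × 250.0/10.16 = 0.9257 mol/L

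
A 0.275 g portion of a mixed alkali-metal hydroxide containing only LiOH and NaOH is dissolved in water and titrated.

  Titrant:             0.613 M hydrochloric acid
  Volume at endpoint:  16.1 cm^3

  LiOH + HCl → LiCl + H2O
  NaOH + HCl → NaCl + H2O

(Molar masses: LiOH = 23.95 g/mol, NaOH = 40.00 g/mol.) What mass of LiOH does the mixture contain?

0.179 g

n(HCl) = 0.0161 × 0.613 = 9.87 × 10^-3 mol
Let x = n(LiOH), y = n(NaOH).
Titrant: 1x + 1y = 9.87 × 10^-3;  mass: 23.95x + 40.00y = 0.275
Solving, x = 7.46 × 10^-3 mol, y = 2.41 × 10^-3 mol
mass of LiOH = 7.46 × 10^-3 × 23.95 = 0.179 g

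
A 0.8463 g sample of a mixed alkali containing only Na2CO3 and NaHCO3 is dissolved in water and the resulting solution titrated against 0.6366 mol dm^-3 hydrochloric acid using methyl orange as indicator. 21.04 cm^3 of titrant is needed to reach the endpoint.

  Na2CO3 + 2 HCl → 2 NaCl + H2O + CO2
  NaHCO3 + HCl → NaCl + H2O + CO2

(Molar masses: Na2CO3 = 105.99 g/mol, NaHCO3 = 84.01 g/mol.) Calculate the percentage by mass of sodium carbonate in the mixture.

n(HCl) = 0.02104 × 0.6366 = 0.01339 mol
Let x = n(Na2CO3), y = n(NaHCO3).
Titrant: 2x + 1y = 0.01339;  mass: 105.99x + 84.01y = 0.8463
Solving, x = 4.497 × 10^-3 mol, y = 4.401 × 10^-3 mol
mass of Na2CO3 = 4.497 × 10^-3 × 105.99 = 0.4766 g
% Na2CO3 = 0.4766 / 0.8463 × 100 = 56.32 %

56.32 %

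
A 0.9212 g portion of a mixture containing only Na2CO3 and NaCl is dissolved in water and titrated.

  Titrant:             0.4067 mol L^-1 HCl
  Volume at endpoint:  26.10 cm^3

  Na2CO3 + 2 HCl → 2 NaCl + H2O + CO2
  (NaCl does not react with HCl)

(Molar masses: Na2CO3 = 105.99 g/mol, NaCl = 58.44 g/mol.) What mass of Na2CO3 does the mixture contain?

n(HCl) = 0.02610 × 0.4067 = 0.01061 mol
Let x = n(Na2CO3), y = n(NaCl).
Titrant: 2x = 0.01061;  mass: 105.99x + 58.44y = 0.9212
Solving, x = 5.307 × 10^-3 mol, y = 6.137 × 10^-3 mol
mass of Na2CO3 = 5.307 × 10^-3 × 105.99 = 0.5625 g

0.5625 g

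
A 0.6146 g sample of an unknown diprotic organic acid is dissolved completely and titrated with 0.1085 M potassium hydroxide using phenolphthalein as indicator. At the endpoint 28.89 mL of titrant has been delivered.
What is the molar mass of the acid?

n(KOH) = 0.02889 L × 0.1085 mol/L = 3.135 × 10^-3 mol
From the 1:2 ratio, n(H2A) = 1/2 × 3.135 × 10^-3 = 1.567 × 10^-3 mol
M = m / n = 0.6146 g / 1.567 × 10^-3 mol = 392.1 g/mol

392.1 g/mol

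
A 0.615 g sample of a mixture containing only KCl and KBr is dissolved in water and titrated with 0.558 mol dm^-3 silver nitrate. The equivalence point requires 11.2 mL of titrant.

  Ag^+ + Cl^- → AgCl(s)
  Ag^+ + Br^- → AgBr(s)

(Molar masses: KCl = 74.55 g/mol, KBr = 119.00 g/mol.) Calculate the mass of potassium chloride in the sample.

n(AgNO3) = 0.0112 × 0.558 = 6.25 × 10^-3 mol
Let x = n(KCl), y = n(KBr).
Titrant: 1x + 1y = 6.25 × 10^-3;  mass: 74.55x + 119.00y = 0.615
Solving, x = 2.90 × 10^-3 mol, y = 3.35 × 10^-3 mol
mass of KCl = 2.90 × 10^-3 × 74.55 = 0.216 g

0.216 g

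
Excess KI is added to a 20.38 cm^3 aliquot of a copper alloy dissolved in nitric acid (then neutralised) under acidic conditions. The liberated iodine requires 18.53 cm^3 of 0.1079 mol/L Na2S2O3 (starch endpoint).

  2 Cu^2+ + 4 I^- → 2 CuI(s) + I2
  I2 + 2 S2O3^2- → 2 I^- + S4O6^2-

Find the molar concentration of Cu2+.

n(S2O3^2-) = 0.01853 × 0.1079 = 1.999 × 10^-3 mol
n(I2) = n(S2O3^2-)/2 = 9.997 × 10^-4 mol
From the 2:1 ratio, n(Cu2+) in the aliquot = 2/1 × 9.997 × 10^-4 = 1.999 × 10^-3 mol
[Cu2+] = 1.999 × 10^-3 / 0.02038 = 0.09811 mol/L

0.09811 mol/L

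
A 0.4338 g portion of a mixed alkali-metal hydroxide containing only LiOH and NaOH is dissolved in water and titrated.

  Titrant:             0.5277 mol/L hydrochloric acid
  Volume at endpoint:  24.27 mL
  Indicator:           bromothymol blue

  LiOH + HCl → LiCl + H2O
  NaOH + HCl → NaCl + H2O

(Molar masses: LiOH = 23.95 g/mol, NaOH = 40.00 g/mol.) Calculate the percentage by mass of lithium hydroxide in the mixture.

n(HCl) = 0.02427 × 0.5277 = 0.01281 mol
Let x = n(LiOH), y = n(NaOH).
Titrant: 1x + 1y = 0.01281;  mass: 23.95x + 40.00y = 0.4338
Solving, x = 4.890 × 10^-3 mol, y = 7.917 × 10^-3 mol
mass of LiOH = 4.890 × 10^-3 × 23.95 = 0.1171 g
% LiOH = 0.1171 / 0.4338 × 100 = 27.00 %

27.00 %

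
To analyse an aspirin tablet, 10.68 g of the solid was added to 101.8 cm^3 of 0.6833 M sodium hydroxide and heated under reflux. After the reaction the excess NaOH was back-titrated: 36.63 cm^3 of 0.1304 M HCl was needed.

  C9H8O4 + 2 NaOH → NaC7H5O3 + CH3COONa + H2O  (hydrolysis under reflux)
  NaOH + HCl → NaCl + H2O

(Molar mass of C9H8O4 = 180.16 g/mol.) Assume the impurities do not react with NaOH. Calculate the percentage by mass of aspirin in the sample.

54.64 %

n(NaOH) added = 0.1018 × 0.6833 = 0.06956 mol
n(HCl) used in back-titration = 0.03663 × 0.1304 = 4.777 × 10^-3 mol
n(NaOH) left over = 4.777 × 10^-3 mol (1:1 ratio)
n(NaOH) consumed by analyte = 0.06956 − 4.777 × 10^-3 = 0.06478 mol
From the 1:2 ratio, n(C9H8O4) = 1/2 × 0.06478 = 0.03239 mol
mass of C9H8O4 = 0.03239 × 180.16 = 5.836 g
% C9H8O4 = 5.836 / 10.68 × 100 = 54.64 %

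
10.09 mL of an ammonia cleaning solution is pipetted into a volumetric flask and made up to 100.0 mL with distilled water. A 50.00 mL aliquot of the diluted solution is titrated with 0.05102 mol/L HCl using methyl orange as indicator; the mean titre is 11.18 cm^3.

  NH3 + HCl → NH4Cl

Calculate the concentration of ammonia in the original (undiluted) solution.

n(HCl) = 0.01118 × 0.05102 = 5.704 × 10^-4 mol
n(NH3) in the aliquot = 5.704 × 10^-4 mol (1:1 ratio)
[NH3]_dilute = 5.704 × 10^-4 / 0.05000 = 0.01141 mol/L
Dilution factor = 100.0 / 10.09 = 9.911
[NH3]_stock = 0.01141 × 9.911 = 0.1131 mol/L

0.1131 mol/L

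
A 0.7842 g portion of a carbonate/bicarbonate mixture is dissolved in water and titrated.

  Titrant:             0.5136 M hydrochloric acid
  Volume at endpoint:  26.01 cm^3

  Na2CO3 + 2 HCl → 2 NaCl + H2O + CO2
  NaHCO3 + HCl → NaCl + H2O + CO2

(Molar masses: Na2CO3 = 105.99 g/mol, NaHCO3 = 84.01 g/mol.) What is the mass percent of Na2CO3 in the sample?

n(HCl) = 0.02601 × 0.5136 = 0.01336 mol
Let x = n(Na2CO3), y = n(NaHCO3).
Titrant: 2x + 1y = 0.01336;  mass: 105.99x + 84.01y = 0.7842
Solving, x = 5.450 × 10^-3 mol, y = 2.459 × 10^-3 mol
mass of Na2CO3 = 5.450 × 10^-3 × 105.99 = 0.5777 g
% Na2CO3 = 0.5777 / 0.7842 × 100 = 73.66 %

73.66 %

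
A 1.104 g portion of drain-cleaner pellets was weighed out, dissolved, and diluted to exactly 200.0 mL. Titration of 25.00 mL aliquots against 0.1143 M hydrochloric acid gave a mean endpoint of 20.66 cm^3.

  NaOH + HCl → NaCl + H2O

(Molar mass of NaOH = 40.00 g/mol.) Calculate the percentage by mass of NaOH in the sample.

68.45 %

n(HCl) per titration = 0.02066 × 0.1143 = 2.361 × 10^-3 mol
n(NaOH) in each aliquot = 2.361 × 10^-3 mol (1:1 ratio)
n(NaOH) in the whole flask = 2.361 × 10^-3 × 200.0/25.00 = 0.01889 mol
mass of NaOH = 0.01889 × 40.00 = 0.7557 g
% NaOH = 0.7557 / 1.104 × 100 = 68.45 %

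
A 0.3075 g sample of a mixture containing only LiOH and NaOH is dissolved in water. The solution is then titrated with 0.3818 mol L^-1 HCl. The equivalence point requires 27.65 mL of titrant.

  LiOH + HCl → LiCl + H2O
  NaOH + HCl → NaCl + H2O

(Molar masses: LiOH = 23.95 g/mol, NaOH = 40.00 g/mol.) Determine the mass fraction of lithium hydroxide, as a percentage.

55.70 %

n(HCl) = 0.02765 × 0.3818 = 0.01056 mol
Let x = n(LiOH), y = n(NaOH).
Titrant: 1x + 1y = 0.01056;  mass: 23.95x + 40.00y = 0.3075
Solving, x = 7.151 × 10^-3 mol, y = 3.406 × 10^-3 mol
mass of LiOH = 7.151 × 10^-3 × 23.95 = 0.1713 g
% LiOH = 0.1713 / 0.3075 × 100 = 55.70 %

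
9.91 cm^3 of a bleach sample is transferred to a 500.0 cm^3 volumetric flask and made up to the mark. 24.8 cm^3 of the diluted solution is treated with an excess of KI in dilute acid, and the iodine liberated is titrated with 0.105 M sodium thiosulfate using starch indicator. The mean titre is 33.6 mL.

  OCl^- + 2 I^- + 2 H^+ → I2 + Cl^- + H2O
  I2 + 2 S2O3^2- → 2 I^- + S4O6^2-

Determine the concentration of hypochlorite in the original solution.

n(S2O3^2-) = 0.0336 × 0.105 = 3.53 × 10^-3 mol
n(I2) = n(S2O3^2-)/2 = 1.76 × 10^-3 mol
n(OCl^-) in the aliquot = 1.76 × 10^-3 mol (1:1 ratio)
[OCl^-]_dilute = 1.76 × 10^-3 / 0.0248 = 0.0711 mol/L
[OCl^-]_original = 0.0711 × 500.0/9.91 = 3.59 mol/L

3.59 M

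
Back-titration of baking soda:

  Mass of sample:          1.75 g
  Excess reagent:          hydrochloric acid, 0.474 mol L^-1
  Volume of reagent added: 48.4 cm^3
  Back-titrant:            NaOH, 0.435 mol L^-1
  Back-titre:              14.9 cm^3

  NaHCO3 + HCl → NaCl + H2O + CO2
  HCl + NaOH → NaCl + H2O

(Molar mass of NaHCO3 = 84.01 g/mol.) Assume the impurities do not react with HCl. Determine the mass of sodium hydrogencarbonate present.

1.38 g

n(HCl) added = 0.0484 × 0.474 = 0.0229 mol
n(NaOH) used in back-titration = 0.0149 × 0.435 = 6.48 × 10^-3 mol
n(HCl) left over = 6.48 × 10^-3 mol (1:1 ratio)
n(HCl) consumed by analyte = 0.0229 − 6.48 × 10^-3 = 0.0165 mol
n(NaHCO3) = 0.0165 mol (1:1 ratio)
mass of NaHCO3 = 0.0165 × 84.01 = 1.38 g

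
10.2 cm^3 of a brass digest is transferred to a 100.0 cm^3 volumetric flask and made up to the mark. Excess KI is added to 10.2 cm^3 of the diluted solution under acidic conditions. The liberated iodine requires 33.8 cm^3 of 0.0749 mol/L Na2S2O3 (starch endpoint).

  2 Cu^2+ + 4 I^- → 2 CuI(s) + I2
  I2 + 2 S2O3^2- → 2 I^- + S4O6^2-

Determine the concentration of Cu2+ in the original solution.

n(S2O3^2-) = 0.0338 × 0.0749 = 2.53 × 10^-3 mol
n(I2) = n(S2O3^2-)/2 = 1.27 × 10^-3 mol
From the 2:1 ratio, n(Cu2+) in the aliquot = 2/1 × 1.27 × 10^-3 = 2.53 × 10^-3 mol
[Cu2+]_dilute = 2.53 × 10^-3 / 0.0102 = 0.248 mol/L
[Cu2+]_original = 0.248 × 100.0/10.2 = 2.43 mol/L

2.43 mol/L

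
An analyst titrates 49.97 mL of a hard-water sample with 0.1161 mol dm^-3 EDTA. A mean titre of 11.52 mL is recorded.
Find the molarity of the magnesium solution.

0.02677 mol/L

Mg^2+ + EDTA^4- → [Mg(EDTA)]^2-
n(EDTA) = 0.01152 L × 0.1161 mol/L = 1.337 × 10^-3 mol
n(Mg2+) = 1.337 × 10^-3 mol (1:1 mole ratio)
[Mg2+] = 1.337 × 10^-3 mol / 0.04997 L = 0.02677 mol/L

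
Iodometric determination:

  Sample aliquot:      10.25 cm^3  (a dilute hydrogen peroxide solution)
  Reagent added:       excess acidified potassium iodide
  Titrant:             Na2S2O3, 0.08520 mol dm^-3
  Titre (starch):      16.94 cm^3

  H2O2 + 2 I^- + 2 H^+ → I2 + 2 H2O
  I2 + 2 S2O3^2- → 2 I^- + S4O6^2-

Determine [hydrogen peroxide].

n(S2O3^2-) = 0.01694 × 0.08520 = 1.443 × 10^-3 mol
n(I2) = n(S2O3^2-)/2 = 7.216 × 10^-4 mol
n(H2O2) in the aliquot = 7.216 × 10^-4 mol (1:1 ratio)
[H2O2] = 7.216 × 10^-4 / 0.01025 = 0.07040 mol/L

0.07040 mol/L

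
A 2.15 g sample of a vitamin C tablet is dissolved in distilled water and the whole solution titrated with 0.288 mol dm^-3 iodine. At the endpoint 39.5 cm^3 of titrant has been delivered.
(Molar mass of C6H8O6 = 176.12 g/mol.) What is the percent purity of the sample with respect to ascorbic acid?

C6H8O6 + I2 → C6H6O6 + 2 HI
n(I2) = 0.0395 L × 0.288 mol/L = 0.0114 mol
n(C6H8O6) = 0.0114 mol (1:1 ratio)
mass of C6H8O6 = 0.0114 × 176.12 g/mol = 2.00 g
% C6H8O6 = 2.00 / 2.15 × 100 = 93.2 %

93.2 %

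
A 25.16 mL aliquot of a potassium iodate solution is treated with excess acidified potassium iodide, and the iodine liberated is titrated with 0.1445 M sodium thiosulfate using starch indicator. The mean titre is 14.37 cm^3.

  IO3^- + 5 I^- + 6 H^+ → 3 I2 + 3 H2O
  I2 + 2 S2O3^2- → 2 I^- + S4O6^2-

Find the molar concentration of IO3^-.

0.01376 M

n(S2O3^2-) = 0.01437 × 0.1445 = 2.076 × 10^-3 mol
n(I2) = n(S2O3^2-)/2 = 1.038 × 10^-3 mol
From the 1:3 ratio, n(IO3^-) in the aliquot = 1/3 × 1.038 × 10^-3 = 3.461 × 10^-4 mol
[IO3^-] = 3.461 × 10^-4 / 0.02516 = 0.01376 mol/L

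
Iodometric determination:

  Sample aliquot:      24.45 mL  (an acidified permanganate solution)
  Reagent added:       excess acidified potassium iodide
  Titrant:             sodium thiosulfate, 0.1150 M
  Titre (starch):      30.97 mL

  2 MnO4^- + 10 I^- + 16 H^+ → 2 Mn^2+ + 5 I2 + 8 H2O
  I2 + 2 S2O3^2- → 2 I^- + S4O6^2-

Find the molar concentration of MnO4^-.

0.02913 M

n(S2O3^2-) = 0.03097 × 0.1150 = 3.562 × 10^-3 mol
n(I2) = n(S2O3^2-)/2 = 1.781 × 10^-3 mol
From the 2:5 ratio, n(MnO4^-) in the aliquot = 2/5 × 1.781 × 10^-3 = 7.123 × 10^-4 mol
[MnO4^-] = 7.123 × 10^-4 / 0.02445 = 0.02913 mol/L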